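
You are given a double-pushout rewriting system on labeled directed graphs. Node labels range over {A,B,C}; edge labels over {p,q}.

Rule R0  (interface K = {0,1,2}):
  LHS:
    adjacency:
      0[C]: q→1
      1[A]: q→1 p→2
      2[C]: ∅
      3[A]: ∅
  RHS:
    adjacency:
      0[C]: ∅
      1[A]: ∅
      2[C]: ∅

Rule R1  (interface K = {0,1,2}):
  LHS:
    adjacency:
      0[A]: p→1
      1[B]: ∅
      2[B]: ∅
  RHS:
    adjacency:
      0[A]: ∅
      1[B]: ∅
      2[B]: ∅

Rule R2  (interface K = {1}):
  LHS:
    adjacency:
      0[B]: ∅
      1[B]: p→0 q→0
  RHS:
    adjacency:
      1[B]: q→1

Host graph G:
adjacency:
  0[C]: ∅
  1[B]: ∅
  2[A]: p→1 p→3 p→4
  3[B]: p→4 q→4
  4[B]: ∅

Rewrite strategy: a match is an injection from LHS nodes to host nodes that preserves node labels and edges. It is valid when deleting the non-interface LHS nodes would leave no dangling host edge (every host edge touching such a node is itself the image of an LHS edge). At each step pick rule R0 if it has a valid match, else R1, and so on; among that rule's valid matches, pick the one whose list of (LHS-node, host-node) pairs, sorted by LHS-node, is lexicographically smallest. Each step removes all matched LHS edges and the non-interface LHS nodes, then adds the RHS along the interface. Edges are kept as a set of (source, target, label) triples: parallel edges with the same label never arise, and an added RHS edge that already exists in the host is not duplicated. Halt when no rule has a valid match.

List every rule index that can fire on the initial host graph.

R0: no valid match — LHS pattern not found
R1: 6 valid matches — {0↦2, 1↦1, 2↦3}, {0↦2, 1↦1, 2↦4}, {0↦2, 1↦3, 2↦1} (+3 more)
R2: no valid match — 1 raw match, all fail dangling condition

Answer: [R1]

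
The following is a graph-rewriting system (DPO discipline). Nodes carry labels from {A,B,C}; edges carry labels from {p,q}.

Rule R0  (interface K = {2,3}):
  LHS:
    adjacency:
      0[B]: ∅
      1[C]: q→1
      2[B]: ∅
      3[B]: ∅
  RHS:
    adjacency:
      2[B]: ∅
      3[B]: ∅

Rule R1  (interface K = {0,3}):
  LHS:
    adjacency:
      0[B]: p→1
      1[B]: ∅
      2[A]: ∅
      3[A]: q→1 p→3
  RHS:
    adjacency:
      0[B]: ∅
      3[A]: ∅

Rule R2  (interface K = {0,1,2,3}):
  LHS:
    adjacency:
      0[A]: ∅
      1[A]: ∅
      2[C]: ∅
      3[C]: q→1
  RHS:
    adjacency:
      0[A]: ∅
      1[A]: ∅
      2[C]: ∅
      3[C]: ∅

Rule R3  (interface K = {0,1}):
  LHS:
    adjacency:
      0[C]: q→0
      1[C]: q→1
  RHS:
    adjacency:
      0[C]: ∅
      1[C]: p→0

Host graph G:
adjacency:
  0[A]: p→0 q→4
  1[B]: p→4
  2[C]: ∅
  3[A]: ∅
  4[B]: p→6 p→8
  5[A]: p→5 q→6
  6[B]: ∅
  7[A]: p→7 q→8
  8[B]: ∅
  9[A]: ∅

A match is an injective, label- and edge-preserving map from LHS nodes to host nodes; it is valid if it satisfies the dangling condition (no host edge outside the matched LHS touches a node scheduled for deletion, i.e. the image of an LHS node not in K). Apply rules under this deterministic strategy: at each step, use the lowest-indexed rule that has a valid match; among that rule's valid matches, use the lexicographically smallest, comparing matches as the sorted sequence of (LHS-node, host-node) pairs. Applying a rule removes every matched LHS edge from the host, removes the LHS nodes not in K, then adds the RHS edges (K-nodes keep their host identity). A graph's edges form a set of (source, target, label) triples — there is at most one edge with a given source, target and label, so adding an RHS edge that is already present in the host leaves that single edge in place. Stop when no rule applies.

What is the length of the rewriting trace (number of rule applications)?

Answer: 3

Rewrite trace:
initial: |V|=10 |E|=9  E = 0-p->0 0-q->4 1-p->4 4-p->6 4-p->8 5-p->5 5-q->6 7-p->7 7-q->8
step 1: apply R1 at {0↦4, 1↦6, 2↦3, 3↦5}  → |V|=8 |E|=6  E = 0-p->0 0-q->4 1-p->4 4-p->8 7-p->7 7-q->8
step 2: apply R1 at {0↦4, 1↦8, 2↦5, 3↦7}  → |V|=6 |E|=3  E = 0-p->0 0-q->4 1-p->4
step 3: apply R1 at {0↦1, 1↦4, 2↦7, 3↦0}  → |V|=4 |E|=0  E = ∅
final graph: no rule applies after step 3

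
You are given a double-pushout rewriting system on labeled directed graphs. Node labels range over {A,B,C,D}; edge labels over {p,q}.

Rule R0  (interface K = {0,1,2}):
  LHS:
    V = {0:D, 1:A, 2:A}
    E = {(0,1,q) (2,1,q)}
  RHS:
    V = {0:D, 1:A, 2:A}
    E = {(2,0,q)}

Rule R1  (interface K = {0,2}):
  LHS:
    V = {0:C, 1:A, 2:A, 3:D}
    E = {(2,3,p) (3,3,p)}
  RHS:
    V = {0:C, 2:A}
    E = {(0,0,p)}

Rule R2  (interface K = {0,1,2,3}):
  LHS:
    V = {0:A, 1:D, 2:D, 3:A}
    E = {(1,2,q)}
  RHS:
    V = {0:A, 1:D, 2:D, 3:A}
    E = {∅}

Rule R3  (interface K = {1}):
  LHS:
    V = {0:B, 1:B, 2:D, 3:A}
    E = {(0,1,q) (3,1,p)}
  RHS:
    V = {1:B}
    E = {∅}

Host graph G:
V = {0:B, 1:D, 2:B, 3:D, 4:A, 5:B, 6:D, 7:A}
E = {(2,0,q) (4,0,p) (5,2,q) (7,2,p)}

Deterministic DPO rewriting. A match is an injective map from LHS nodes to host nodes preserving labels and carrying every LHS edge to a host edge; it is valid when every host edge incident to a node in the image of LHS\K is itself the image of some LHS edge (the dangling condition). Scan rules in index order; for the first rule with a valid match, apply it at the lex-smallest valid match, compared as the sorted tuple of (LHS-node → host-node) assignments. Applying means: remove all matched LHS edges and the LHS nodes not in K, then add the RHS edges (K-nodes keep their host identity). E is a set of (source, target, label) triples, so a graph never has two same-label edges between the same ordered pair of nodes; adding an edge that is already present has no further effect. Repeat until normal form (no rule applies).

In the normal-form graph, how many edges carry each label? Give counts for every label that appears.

initial: |V|=8 |E|=4  E = 2-q->0 4-p->0 5-q->2 7-p->2
step 1: apply R3 at {0↦5, 1↦2, 2↦1, 3↦7}  → |V|=5 |E|=2  E = 2-q->0 4-p->0
step 2: apply R3 at {0↦2, 1↦0, 2↦3, 3↦4}  → |V|=2 |E|=0  E = ∅
normal form: no rule applies after step 2
NF edges: []

Answer: (no edges)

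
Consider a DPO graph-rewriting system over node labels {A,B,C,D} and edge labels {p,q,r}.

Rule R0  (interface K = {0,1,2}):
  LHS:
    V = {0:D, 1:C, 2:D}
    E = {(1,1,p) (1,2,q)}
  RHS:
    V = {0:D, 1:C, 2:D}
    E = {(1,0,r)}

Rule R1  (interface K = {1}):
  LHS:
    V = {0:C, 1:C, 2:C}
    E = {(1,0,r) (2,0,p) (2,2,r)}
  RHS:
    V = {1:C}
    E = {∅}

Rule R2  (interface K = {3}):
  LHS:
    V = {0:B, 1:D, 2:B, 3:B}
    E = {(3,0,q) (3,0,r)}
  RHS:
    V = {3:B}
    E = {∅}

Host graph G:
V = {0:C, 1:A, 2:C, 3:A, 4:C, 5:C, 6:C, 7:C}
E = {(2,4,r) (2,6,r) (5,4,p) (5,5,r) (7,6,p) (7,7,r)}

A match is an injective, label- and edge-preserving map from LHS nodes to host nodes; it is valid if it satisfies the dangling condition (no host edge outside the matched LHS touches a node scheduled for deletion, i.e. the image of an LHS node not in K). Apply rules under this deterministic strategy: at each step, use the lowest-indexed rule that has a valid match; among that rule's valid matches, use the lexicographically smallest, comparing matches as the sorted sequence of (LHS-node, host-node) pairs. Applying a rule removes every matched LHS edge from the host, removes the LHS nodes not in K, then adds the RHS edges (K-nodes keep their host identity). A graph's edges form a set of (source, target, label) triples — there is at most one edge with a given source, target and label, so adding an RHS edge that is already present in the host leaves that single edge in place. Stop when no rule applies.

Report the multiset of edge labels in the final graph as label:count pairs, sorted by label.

Answer: (no edges)

Derivation:
start.  V:8 E:6  edges: 2-r->4 2-r->6 5-p->4 5-r->5 7-p->6 7-r->7
1. fire R1 via {0↦4, 1↦2, 2↦5}  →  V:6 E:3  edges: 2-r->6 7-p->6 7-r->7
2. fire R1 via {0↦6, 1↦2, 2↦7}  →  V:4 E:0  edges: ∅
final graph: no rule applies after step 2
NF edges: []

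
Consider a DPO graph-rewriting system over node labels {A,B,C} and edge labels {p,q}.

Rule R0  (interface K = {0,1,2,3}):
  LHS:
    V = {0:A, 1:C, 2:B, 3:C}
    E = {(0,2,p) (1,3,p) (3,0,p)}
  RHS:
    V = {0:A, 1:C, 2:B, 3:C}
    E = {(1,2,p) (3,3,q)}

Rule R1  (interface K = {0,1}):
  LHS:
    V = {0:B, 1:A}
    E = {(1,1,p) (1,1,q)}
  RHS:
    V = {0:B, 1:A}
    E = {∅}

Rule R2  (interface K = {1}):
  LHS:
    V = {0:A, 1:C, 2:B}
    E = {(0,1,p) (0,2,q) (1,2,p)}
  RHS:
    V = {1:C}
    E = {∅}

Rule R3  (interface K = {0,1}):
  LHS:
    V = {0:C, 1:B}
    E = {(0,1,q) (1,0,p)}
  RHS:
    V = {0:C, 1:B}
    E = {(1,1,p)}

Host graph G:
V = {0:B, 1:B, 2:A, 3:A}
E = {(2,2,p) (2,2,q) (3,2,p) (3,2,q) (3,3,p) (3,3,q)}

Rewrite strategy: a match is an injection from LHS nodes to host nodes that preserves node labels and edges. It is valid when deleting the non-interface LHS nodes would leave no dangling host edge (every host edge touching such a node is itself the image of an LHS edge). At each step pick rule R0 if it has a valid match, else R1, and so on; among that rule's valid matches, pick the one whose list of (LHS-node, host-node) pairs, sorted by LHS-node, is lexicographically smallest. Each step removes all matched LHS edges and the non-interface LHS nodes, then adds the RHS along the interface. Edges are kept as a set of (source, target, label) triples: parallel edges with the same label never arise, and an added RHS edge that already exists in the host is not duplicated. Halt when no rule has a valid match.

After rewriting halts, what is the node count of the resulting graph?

Answer: 4

Rewrite trace:
[0] host  ⇒  4 nodes, 6 edges  {2-p->2 2-q->2 3-p->2 3-q->2 3-p->3 3-q->3}
[1] R1 @ {0↦0, 1↦2}  ⇒  4 nodes, 4 edges  {3-p->2 3-q->2 3-p->3 3-q->3}
[2] R1 @ {0↦0, 1↦3}  ⇒  4 nodes, 2 edges  {3-p->2 3-q->2}
normal form: no rule applies after step 2
NF nodes: {0:B, 1:B, 2:A, 3:A}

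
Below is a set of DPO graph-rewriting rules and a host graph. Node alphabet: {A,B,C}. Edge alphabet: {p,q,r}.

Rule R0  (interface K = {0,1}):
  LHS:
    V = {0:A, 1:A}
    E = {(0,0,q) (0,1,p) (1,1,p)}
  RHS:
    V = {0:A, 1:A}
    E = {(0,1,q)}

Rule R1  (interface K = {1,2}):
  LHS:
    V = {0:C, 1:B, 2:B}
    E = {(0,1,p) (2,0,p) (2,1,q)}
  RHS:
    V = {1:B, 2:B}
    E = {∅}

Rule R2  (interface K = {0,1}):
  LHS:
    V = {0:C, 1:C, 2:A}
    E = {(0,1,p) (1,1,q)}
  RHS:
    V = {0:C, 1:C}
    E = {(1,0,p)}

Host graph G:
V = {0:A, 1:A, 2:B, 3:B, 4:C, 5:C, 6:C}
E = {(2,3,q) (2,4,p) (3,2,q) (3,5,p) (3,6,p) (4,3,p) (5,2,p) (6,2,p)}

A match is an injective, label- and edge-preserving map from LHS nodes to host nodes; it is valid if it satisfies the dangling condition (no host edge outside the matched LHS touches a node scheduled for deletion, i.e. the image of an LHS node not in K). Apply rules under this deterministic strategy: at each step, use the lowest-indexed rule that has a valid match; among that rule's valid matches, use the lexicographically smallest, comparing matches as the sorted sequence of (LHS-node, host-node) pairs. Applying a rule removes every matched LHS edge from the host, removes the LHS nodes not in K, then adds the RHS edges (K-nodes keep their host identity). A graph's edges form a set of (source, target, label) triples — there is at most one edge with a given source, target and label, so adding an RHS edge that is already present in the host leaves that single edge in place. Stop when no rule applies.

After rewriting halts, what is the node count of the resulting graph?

[0] host  ⇒  7 nodes, 8 edges  {2-q->3 2-p->4 3-q->2 3-p->5 3-p->6 4-p->3 5-p->2 6-p->2}
[1] R1 @ {0↦4, 1↦3, 2↦2}  ⇒  6 nodes, 5 edges  {3-q->2 3-p->5 3-p->6 5-p->2 6-p->2}
[2] R1 @ {0↦5, 1↦2, 2↦3}  ⇒  5 nodes, 2 edges  {3-p->6 6-p->2}
normal form: no rule applies after step 2
NF nodes: {0:A, 1:A, 2:B, 3:B, 6:C}

Answer: 5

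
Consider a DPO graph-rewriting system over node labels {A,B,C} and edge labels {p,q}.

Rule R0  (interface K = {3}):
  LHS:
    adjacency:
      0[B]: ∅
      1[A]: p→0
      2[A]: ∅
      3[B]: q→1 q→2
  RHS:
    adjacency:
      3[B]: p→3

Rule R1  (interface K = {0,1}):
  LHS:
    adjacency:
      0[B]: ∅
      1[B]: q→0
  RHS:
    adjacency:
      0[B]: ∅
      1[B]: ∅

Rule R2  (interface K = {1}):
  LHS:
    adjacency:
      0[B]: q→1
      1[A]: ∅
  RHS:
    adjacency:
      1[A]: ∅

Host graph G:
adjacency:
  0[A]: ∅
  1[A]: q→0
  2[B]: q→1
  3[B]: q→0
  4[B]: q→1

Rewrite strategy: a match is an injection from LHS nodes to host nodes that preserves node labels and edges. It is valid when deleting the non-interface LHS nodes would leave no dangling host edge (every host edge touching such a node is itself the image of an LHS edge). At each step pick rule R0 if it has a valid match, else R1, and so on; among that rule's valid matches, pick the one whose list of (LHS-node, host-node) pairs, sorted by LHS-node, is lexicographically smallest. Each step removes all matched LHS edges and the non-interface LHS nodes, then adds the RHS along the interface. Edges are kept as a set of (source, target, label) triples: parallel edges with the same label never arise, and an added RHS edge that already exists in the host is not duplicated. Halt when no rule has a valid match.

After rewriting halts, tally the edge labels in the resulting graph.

Answer: q:1

Steps:
start.  V:5 E:4  edges: 1-q->0 2-q->1 3-q->0 4-q->1
1. fire R2 via {0↦2, 1↦1}  →  V:4 E:3  edges: 1-q->0 3-q->0 4-q->1
2. fire R2 via {0↦3, 1↦0}  →  V:3 E:2  edges: 1-q->0 4-q->1
3. fire R2 via {0↦4, 1↦1}  →  V:2 E:1  edges: 1-q->0
normal form: no rule applies after step 3
NF edges: [(1, 0, 'q')]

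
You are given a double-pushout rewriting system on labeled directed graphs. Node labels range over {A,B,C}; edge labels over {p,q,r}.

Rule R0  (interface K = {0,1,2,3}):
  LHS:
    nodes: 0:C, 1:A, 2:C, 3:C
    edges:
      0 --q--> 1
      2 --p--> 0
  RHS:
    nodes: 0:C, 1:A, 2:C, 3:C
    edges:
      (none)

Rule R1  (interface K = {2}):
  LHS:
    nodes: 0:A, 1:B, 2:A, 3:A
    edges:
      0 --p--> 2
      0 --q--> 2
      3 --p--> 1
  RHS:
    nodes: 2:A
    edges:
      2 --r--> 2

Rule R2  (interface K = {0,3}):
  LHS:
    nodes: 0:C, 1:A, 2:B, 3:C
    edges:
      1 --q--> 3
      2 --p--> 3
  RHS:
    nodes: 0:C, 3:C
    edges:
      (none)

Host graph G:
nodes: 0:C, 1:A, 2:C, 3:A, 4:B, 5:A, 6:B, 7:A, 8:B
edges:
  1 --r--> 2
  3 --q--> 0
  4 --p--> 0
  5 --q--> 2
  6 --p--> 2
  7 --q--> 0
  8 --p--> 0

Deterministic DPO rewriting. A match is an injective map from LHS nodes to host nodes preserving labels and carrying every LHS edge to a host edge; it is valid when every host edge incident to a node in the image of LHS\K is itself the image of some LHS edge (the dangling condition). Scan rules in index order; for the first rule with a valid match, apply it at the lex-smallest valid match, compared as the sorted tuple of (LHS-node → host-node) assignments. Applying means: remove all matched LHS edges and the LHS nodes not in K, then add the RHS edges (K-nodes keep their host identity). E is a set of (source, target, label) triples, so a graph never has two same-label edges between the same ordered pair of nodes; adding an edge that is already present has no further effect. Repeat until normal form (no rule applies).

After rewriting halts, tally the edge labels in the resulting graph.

[0] host  ⇒  9 nodes, 7 edges  {1-r->2 3-q->0 4-p->0 5-q->2 6-p->2 7-q->0 8-p->0}
[1] R2 @ {0↦0, 1↦5, 2↦6, 3↦2}  ⇒  7 nodes, 5 edges  {1-r->2 3-q->0 4-p->0 7-q->0 8-p->0}
[2] R2 @ {0↦2, 1↦3, 2↦4, 3↦0}  ⇒  5 nodes, 3 edges  {1-r->2 7-q->0 8-p->0}
[3] R2 @ {0↦2, 1↦7, 2↦8, 3↦0}  ⇒  3 nodes, 1 edges  {1-r->2}
final graph: no rule applies after step 3
NF edges: [(1, 2, 'r')]

Answer: r:1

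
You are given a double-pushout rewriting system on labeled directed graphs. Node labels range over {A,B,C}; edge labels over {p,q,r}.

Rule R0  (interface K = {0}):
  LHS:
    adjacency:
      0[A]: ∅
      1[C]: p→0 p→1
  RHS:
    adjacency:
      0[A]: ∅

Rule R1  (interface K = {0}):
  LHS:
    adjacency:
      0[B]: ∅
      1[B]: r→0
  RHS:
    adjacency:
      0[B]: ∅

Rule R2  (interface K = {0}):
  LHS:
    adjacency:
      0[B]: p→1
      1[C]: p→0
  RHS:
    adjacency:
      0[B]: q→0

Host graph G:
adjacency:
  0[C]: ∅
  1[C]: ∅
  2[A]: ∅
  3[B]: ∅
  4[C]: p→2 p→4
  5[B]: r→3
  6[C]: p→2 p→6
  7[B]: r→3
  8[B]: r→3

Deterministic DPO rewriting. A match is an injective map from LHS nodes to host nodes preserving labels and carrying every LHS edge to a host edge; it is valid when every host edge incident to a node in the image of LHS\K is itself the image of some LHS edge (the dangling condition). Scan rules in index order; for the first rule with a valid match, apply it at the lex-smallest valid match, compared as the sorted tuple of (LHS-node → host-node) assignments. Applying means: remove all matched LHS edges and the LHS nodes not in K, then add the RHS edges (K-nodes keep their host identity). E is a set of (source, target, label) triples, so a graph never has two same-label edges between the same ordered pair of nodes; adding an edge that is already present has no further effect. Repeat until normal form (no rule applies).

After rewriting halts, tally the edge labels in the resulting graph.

start.  V:9 E:7  edges: 4-p->2 4-p->4 5-r->3 6-p->2 6-p->6 7-r->3 8-r->3
1. fire R0 via {0↦2, 1↦4}  →  V:8 E:5  edges: 5-r->3 6-p->2 6-p->6 7-r->3 8-r->3
2. fire R0 via {0↦2, 1↦6}  →  V:7 E:3  edges: 5-r->3 7-r->3 8-r->3
3. fire R1 via {0↦3, 1↦5}  →  V:6 E:2  edges: 7-r->3 8-r->3
4. fire R1 via {0↦3, 1↦7}  →  V:5 E:1  edges: 8-r->3
5. fire R1 via {0↦3, 1↦8}  →  V:4 E:0  edges: ∅
final graph: no rule applies after step 5
NF edges: []

Answer: (no edges)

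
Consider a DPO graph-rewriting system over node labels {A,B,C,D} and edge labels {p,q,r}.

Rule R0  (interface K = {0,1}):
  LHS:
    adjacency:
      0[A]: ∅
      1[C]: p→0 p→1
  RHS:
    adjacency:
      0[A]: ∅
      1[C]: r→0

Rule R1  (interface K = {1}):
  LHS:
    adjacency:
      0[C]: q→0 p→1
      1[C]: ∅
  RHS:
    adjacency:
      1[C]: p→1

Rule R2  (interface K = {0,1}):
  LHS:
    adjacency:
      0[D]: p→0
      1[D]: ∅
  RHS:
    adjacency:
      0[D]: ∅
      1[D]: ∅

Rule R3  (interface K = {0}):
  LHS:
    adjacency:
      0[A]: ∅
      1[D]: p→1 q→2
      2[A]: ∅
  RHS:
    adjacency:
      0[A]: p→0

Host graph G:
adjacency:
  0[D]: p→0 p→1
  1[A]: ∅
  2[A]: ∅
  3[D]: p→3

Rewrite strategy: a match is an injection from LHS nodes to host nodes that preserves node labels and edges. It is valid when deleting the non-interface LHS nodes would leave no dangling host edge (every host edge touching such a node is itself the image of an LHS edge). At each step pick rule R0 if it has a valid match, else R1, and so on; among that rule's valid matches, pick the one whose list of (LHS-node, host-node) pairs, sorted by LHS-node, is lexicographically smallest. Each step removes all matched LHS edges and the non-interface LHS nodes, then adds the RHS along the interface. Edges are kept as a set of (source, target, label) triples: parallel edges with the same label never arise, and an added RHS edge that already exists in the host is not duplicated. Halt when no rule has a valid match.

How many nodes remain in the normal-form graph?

[0] host  ⇒  4 nodes, 3 edges  {0-p->0 0-p->1 3-p->3}
[1] R2 @ {0↦0, 1↦3}  ⇒  4 nodes, 2 edges  {0-p->1 3-p->3}
[2] R2 @ {0↦3, 1↦0}  ⇒  4 nodes, 1 edges  {0-p->1}
halt: no rule applies after step 2
NF nodes: {0:D, 1:A, 2:A, 3:D}

Answer: 4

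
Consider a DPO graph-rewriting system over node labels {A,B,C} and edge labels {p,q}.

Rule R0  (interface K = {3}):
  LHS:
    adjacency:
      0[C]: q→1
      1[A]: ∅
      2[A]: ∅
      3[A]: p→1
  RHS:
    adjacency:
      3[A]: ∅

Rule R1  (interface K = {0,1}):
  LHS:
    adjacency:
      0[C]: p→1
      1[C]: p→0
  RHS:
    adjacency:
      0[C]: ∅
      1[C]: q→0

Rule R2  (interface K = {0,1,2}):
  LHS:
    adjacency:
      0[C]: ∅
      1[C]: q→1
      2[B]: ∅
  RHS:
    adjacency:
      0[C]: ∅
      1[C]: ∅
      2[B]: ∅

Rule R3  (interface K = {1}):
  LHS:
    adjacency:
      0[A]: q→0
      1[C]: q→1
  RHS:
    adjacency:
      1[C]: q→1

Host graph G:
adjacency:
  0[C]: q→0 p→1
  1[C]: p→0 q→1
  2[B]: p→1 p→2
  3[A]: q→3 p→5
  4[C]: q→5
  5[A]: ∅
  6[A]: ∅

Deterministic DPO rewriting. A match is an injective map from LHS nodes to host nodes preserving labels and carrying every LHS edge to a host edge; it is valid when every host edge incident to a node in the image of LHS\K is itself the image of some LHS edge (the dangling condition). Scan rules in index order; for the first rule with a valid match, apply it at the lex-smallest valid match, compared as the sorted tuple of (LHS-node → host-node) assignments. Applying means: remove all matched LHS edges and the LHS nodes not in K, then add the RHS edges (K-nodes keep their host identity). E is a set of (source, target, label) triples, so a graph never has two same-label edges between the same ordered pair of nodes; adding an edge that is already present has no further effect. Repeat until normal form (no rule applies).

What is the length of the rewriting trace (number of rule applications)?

[0] host  ⇒  7 nodes, 9 edges  {0-q->0 0-p->1 1-p->0 1-q->1 2-p->1 2-p->2 3-q->3 3-p->5 4-q->5}
[1] R0 @ {0↦4, 1↦5, 2↦6, 3↦3}  ⇒  4 nodes, 7 edges  {0-q->0 0-p->1 1-p->0 1-q->1 2-p->1 2-p->2 3-q->3}
[2] R1 @ {0↦0, 1↦1}  ⇒  4 nodes, 6 edges  {0-q->0 1-q->0 1-q->1 2-p->1 2-p->2 3-q->3}
[3] R2 @ {0↦0, 1↦1, 2↦2}  ⇒  4 nodes, 5 edges  {0-q->0 1-q->0 2-p->1 2-p->2 3-q->3}
[4] R2 @ {0↦1, 1↦0, 2↦2}  ⇒  4 nodes, 4 edges  {1-q->0 2-p->1 2-p->2 3-q->3}
normal form: no rule applies after step 4

Answer: 4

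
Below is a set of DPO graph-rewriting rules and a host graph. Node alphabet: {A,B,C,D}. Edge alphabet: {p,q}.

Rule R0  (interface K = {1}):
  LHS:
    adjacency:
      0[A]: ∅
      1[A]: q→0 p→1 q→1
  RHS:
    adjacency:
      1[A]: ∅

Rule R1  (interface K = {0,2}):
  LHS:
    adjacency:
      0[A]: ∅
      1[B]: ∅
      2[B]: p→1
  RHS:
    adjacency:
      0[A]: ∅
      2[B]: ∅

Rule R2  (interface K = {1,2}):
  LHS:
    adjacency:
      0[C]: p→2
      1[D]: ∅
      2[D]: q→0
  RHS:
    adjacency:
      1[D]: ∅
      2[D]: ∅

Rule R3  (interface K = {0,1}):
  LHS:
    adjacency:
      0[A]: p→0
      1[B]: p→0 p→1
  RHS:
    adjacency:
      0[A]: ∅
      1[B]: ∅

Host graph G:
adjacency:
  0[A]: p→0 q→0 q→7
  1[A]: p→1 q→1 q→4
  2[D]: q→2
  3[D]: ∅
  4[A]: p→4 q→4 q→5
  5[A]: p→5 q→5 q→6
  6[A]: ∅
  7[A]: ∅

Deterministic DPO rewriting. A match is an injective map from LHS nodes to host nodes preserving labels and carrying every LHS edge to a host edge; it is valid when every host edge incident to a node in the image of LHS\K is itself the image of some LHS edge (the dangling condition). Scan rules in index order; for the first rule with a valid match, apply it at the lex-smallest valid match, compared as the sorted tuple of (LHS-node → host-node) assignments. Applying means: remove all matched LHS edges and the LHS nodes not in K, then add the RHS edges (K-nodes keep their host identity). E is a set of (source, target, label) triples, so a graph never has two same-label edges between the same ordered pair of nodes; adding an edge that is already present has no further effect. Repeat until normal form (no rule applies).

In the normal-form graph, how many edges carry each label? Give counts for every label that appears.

start.  V:8 E:13  edges: 0-p->0 0-q->0 0-q->7 1-p->1 1-q->1 1-q->4 2-q->2 4-p->4 4-q->4 4-q->5 5-p->5 5-q->5 5-q->6
1. fire R0 via {0↦6, 1↦5}  →  V:7 E:10  edges: 0-p->0 0-q->0 0-q->7 1-p->1 1-q->1 1-q->4 2-q->2 4-p->4 4-q->4 4-q->5
2. fire R0 via {0↦5, 1↦4}  →  V:6 E:7  edges: 0-p->0 0-q->0 0-q->7 1-p->1 1-q->1 1-q->4 2-q->2
3. fire R0 via {0↦4, 1↦1}  →  V:5 E:4  edges: 0-p->0 0-q->0 0-q->7 2-q->2
4. fire R0 via {0↦7, 1↦0}  →  V:4 E:1  edges: 2-q->2
final graph: no rule applies after step 4
NF edges: [(2, 2, 'q')]

Answer: q:1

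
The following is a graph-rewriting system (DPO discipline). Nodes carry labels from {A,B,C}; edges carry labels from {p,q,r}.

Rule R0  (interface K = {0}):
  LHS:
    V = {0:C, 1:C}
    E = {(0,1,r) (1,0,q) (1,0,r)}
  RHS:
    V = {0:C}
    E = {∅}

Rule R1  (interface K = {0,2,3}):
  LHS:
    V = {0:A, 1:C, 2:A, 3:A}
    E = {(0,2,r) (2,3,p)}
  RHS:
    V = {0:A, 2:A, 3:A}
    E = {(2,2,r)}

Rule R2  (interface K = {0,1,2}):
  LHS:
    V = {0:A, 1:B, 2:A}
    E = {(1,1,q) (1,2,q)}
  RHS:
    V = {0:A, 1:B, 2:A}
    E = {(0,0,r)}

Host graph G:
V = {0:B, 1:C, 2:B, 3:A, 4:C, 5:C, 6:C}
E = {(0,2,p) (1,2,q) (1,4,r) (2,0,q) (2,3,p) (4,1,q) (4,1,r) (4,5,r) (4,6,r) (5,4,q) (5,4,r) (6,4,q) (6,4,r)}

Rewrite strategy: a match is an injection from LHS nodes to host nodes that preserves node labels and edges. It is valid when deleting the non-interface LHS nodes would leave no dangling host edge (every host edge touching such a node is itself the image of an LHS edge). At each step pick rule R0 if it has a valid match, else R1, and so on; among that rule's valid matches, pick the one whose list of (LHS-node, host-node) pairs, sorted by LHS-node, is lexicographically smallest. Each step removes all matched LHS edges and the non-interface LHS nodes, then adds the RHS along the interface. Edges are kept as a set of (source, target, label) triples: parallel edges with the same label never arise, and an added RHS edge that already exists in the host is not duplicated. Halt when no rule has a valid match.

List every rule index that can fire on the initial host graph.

R0: 2 valid matches — {0↦4, 1↦5}, {0↦4, 1↦6}
R1: no valid match — LHS pattern not found
R2: no valid match — LHS pattern not found

Answer: [R0]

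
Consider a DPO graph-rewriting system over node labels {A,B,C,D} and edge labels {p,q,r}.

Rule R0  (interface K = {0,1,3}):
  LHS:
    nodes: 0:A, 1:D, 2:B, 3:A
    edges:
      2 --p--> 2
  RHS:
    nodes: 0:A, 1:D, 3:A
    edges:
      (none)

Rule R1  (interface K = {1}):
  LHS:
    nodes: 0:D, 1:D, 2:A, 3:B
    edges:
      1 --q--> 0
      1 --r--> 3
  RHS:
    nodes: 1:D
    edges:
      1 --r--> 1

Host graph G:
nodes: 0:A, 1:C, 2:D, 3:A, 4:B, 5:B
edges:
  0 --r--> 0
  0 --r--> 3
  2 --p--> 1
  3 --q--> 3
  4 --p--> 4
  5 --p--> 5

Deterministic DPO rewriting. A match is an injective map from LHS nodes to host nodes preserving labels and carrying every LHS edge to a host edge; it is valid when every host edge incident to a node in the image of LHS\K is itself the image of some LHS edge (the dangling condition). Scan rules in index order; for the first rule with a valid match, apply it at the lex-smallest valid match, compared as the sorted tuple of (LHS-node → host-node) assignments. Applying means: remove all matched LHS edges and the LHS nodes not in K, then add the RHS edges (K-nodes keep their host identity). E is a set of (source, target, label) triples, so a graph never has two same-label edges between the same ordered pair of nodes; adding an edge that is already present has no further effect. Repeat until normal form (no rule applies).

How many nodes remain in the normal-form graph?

[0] host  ⇒  6 nodes, 6 edges  {0-r->0 0-r->3 2-p->1 3-q->3 4-p->4 5-p->5}
[1] R0 @ {0↦0, 1↦2, 2↦4, 3↦3}  ⇒  5 nodes, 5 edges  {0-r->0 0-r->3 2-p->1 3-q->3 5-p->5}
[2] R0 @ {0↦0, 1↦2, 2↦5, 3↦3}  ⇒  4 nodes, 4 edges  {0-r->0 0-r->3 2-p->1 3-q->3}
final graph: no rule applies after step 2
NF nodes: {0:A, 1:C, 2:D, 3:A}

Answer: 4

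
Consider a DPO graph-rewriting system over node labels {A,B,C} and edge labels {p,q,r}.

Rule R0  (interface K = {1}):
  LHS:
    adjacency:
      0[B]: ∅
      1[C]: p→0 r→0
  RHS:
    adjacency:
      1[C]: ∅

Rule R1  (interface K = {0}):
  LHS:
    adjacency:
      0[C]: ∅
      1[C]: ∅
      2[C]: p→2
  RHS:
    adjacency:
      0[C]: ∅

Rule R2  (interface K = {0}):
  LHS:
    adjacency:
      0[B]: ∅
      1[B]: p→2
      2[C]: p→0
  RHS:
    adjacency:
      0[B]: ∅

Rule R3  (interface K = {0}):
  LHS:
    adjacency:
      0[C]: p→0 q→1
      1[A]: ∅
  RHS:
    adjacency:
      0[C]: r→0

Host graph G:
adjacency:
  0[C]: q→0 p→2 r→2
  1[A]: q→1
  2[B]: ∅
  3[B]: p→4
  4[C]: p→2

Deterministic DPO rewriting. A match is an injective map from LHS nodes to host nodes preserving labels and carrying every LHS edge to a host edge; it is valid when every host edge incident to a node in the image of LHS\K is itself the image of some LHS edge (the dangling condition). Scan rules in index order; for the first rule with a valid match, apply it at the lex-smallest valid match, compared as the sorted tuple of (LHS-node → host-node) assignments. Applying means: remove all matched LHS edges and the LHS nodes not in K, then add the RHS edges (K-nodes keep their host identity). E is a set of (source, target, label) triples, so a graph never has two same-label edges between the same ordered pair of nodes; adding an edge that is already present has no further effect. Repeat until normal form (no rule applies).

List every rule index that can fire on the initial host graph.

R0: no valid match — 1 raw match, all fail dangling condition
R1: no valid match — LHS pattern not found
R2: 1 valid match — {0↦2, 1↦3, 2↦4}
R3: no valid match — LHS pattern not found

Answer: [R2]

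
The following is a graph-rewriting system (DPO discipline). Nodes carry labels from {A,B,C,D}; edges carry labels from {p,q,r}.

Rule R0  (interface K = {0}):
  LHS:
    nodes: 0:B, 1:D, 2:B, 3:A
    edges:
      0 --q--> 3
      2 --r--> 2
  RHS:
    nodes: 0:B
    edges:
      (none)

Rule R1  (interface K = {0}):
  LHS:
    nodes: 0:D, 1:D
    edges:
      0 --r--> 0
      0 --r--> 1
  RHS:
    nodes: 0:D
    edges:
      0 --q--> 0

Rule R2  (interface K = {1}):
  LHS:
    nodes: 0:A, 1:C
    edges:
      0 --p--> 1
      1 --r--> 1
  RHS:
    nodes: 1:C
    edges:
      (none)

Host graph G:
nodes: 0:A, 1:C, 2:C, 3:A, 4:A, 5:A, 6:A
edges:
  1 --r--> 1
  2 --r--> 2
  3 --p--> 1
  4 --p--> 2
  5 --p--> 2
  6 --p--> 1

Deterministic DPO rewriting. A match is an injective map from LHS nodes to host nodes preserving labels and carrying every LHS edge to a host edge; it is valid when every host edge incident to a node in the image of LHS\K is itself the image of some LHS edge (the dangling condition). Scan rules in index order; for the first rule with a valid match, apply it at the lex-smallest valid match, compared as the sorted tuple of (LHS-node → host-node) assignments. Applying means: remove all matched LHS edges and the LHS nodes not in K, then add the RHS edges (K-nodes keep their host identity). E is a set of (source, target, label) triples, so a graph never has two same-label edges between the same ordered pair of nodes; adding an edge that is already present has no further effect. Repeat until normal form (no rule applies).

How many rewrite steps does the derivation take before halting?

initial: |V|=7 |E|=6  E = 1-r->1 2-r->2 3-p->1 4-p->2 5-p->2 6-p->1
step 1: apply R2 at {0↦3, 1↦1}  → |V|=6 |E|=4  E = 2-r->2 4-p->2 5-p->2 6-p->1
step 2: apply R2 at {0↦4, 1↦2}  → |V|=5 |E|=2  E = 5-p->2 6-p->1
halt: no rule applies after step 2

Answer: 2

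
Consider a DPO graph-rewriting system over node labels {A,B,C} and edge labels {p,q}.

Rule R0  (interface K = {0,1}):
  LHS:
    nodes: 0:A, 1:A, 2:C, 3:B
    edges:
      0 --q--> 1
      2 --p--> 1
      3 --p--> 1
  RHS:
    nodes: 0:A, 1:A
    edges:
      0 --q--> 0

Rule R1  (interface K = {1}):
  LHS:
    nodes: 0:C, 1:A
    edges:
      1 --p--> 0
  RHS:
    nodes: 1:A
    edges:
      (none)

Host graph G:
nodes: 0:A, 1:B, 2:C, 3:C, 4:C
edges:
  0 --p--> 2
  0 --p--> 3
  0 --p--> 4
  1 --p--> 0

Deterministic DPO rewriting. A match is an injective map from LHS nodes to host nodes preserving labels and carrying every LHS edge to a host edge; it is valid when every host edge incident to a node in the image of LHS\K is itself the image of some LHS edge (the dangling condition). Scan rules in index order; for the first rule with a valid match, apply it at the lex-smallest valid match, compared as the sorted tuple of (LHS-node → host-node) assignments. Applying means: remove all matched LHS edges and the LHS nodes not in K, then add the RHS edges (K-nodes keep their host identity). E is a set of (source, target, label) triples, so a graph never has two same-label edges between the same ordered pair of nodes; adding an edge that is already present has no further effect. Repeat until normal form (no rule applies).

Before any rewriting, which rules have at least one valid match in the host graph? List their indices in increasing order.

Answer: [R1]

Steps:
R0: no valid match — LHS pattern not found
R1: 3 valid matches — {0↦2, 1↦0}, {0↦3, 1↦0}, {0↦4, 1↦0}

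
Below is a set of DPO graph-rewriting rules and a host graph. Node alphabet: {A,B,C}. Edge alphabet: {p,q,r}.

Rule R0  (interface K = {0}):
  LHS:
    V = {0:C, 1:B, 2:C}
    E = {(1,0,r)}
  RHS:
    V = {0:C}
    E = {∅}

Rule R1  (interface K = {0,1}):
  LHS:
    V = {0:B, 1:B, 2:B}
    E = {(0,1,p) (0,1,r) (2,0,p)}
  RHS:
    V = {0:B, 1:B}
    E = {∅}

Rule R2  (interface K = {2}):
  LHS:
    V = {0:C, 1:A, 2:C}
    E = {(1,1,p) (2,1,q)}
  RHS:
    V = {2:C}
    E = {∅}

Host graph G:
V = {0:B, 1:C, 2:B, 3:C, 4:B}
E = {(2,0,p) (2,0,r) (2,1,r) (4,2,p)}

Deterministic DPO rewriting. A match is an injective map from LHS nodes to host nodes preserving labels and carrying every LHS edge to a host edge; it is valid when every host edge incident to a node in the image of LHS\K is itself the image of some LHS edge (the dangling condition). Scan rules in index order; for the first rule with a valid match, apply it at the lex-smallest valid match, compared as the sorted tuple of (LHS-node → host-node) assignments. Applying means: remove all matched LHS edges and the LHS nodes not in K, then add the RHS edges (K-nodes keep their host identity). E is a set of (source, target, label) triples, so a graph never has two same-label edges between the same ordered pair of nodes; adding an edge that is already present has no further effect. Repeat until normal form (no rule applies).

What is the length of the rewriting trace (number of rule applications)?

initial: |V|=5 |E|=4  E = 2-p->0 2-r->0 2-r->1 4-p->2
step 1: apply R1 at {0↦2, 1↦0, 2↦4}  → |V|=4 |E|=1  E = 2-r->1
step 2: apply R0 at {0↦1, 1↦2, 2↦3}  → |V|=2 |E|=0  E = ∅
normal form: no rule applies after step 2

Answer: 2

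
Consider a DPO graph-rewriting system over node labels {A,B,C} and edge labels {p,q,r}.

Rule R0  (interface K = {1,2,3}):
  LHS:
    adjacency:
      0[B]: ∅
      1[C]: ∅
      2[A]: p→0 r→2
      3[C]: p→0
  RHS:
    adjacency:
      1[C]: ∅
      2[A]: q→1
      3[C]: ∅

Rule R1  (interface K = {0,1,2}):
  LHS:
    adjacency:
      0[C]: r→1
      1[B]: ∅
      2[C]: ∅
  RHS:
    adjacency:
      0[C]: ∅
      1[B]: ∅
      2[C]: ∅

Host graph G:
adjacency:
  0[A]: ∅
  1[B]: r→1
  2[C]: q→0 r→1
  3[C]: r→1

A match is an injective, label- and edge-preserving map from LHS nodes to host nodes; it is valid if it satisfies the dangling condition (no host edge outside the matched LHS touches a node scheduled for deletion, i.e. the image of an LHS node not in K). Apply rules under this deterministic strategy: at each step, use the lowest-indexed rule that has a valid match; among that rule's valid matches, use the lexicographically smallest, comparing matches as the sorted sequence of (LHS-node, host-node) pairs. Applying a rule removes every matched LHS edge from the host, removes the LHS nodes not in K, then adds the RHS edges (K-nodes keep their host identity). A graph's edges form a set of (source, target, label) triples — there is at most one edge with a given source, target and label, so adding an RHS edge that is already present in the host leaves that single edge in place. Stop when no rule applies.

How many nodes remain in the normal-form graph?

Answer: 4

Derivation:
initial: |V|=4 |E|=4  E = 1-r->1 2-q->0 2-r->1 3-r->1
step 1: apply R1 at {0↦2, 1↦1, 2↦3}  → |V|=4 |E|=3  E = 1-r->1 2-q->0 3-r->1
step 2: apply R1 at {0↦3, 1↦1, 2↦2}  → |V|=4 |E|=2  E = 1-r->1 2-q->0
halt: no rule applies after step 2
NF nodes: {0:A, 1:B, 2:C, 3:C}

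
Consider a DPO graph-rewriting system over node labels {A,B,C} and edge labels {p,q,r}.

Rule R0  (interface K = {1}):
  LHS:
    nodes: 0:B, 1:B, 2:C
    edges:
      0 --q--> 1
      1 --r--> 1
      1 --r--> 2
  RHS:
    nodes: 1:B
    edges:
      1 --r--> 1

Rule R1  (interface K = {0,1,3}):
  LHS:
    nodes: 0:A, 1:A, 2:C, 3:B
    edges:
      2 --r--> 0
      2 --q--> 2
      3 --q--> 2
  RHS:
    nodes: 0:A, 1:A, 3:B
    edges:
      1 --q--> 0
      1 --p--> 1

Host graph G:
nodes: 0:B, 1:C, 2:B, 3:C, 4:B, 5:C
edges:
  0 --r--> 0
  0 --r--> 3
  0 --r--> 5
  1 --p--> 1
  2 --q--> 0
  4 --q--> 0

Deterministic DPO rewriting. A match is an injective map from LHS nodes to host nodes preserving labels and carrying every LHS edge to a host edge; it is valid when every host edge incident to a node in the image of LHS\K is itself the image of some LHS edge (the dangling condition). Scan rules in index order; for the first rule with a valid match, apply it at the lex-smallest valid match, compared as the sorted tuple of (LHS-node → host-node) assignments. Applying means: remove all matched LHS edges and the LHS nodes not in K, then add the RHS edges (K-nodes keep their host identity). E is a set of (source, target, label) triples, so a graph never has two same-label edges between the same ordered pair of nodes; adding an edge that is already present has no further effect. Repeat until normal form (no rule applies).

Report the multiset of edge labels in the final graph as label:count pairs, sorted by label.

start.  V:6 E:6  edges: 0-r->0 0-r->3 0-r->5 1-p->1 2-q->0 4-q->0
1. fire R0 via {0↦2, 1↦0, 2↦3}  →  V:4 E:4  edges: 0-r->0 0-r->5 1-p->1 4-q->0
2. fire R0 via {0↦4, 1↦0, 2↦5}  →  V:2 E:2  edges: 0-r->0 1-p->1
halt: no rule applies after step 2
NF edges: [(0, 0, 'r'), (1, 1, 'p')]

Answer: p:1 r:1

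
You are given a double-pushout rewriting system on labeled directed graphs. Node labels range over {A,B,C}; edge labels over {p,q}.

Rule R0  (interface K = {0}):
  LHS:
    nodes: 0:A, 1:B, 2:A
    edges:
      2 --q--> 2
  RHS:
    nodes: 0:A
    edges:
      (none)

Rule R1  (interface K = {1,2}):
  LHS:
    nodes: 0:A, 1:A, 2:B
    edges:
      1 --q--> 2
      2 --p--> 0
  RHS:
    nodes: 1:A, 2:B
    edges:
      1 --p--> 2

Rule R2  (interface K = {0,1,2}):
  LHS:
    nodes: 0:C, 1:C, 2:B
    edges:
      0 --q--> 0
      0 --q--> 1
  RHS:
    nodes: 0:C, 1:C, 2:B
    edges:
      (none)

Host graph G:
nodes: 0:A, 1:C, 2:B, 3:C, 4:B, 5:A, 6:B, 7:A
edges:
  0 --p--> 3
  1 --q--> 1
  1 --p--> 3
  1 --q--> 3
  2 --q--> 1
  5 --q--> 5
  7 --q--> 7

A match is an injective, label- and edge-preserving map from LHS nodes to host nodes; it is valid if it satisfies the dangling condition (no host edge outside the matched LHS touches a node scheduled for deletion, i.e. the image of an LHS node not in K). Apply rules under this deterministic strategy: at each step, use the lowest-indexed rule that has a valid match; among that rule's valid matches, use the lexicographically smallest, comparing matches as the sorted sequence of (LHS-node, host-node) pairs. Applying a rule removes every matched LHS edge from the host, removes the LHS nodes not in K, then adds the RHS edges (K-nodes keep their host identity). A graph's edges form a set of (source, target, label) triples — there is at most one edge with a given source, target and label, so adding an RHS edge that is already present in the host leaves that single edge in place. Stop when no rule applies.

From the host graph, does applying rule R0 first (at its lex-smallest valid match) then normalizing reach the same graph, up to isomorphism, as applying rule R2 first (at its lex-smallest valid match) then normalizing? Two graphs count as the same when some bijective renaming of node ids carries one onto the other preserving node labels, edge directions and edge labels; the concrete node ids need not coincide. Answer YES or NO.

branch R0-first: apply at {0↦0, 1↦4, 2↦5} → |E|=6, then 2 more step(s) → NF |V|=4 |E|=3 V={0:A, 1:C, 2:B, 3:C} E=0-p->3 1-p->3 2-q->1
branch R2-first: apply at {0↦1, 1↦3, 2↦2} → |E|=5, then 2 more step(s) → NF |V|=4 |E|=3 V={0:A, 1:C, 2:B, 3:C} E=0-p->3 1-p->3 2-q->1
graphs isomorphic (equal up to label-preserving node renaming)

Answer: YES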